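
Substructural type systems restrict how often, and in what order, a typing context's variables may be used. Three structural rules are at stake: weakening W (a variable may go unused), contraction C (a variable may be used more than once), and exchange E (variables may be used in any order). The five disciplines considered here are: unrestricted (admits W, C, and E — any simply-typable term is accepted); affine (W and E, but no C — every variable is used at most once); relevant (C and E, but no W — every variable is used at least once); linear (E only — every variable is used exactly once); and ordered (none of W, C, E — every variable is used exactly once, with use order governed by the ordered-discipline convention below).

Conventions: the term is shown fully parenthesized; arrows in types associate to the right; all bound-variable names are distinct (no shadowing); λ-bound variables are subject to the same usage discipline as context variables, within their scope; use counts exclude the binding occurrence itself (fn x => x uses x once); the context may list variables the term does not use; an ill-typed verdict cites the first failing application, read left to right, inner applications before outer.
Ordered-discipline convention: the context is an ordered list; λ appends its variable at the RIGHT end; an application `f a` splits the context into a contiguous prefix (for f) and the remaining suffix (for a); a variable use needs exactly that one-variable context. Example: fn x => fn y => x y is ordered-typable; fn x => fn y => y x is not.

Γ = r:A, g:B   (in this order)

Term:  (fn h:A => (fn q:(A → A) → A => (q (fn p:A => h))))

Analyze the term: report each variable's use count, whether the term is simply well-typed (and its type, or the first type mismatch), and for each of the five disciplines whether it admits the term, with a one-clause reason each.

usage: r: 0×; g: 0×; h (bound): 1×; q (bound): 1×; p (bound): 0×
order of uses: q, h
typing: the term checks, with type A → ((A → A) → A) → A
ordered: ✗ — unused: r, g, p — weakening required
linear: ✗ — unused: r, g, p — weakening required
affine: ✓ — none of r, g, h, q, p used more than once
relevant: ✗ — unused: r, g, p — weakening required
unrestricted: ✓ — typability at A → ((A → A) → A) → A is all that's needed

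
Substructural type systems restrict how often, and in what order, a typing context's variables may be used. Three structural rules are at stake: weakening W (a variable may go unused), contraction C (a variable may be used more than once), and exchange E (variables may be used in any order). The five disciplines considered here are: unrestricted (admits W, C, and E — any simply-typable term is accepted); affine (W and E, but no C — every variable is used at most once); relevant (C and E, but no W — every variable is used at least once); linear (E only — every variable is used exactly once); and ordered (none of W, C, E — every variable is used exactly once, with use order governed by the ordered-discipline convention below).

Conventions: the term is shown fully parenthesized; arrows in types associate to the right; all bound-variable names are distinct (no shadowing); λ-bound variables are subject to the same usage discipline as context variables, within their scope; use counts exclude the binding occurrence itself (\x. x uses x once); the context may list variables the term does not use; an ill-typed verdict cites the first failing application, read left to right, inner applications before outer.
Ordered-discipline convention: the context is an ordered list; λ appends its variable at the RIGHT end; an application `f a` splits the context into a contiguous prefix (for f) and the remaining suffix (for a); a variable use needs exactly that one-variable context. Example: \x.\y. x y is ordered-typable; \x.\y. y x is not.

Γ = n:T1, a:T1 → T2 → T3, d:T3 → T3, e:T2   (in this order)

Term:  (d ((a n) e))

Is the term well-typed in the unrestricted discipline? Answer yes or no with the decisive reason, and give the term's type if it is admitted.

yes — well-typed at T3; no restrictions here; term : T3
usage: n ×1; a ×1; d ×1; e ×1
order of uses: d, a, n, e
typing: the term checks, with type T3
across the five disciplines: ordered ✗; linear ✓; affine ✓; relevant ✓; unrestricted ✓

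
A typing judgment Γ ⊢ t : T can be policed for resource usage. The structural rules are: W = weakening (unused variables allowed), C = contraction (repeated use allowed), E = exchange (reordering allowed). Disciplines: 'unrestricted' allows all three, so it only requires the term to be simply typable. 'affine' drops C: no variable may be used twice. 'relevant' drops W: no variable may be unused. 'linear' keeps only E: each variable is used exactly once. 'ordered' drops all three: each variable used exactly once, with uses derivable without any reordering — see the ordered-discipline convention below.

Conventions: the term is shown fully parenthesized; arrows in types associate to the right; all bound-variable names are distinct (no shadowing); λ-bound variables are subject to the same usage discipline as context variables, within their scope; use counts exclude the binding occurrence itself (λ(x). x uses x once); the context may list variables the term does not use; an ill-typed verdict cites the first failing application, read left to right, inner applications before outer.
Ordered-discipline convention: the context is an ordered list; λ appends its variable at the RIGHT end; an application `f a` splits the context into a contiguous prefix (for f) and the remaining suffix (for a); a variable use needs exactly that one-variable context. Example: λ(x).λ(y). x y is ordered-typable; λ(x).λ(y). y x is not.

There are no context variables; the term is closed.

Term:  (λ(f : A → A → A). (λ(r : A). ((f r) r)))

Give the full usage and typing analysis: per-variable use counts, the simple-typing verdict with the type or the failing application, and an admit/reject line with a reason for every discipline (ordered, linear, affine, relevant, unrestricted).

usage: f [bound] ×1, r [bound] ×2
left-to-right use order: f, r, r
typing: ✓ — (A → A → A) → A → A
ordered: ✗, r ×2 used more than once (contraction)
linear: ✗, r ×2 used more than once (contraction)
affine: ✗, r ×2 used more than once (contraction)
relevant: ✓, f, r: all used, weakening unneeded
unrestricted: ✓, simply typable at (A → A → A) → A → A; W, C, E all held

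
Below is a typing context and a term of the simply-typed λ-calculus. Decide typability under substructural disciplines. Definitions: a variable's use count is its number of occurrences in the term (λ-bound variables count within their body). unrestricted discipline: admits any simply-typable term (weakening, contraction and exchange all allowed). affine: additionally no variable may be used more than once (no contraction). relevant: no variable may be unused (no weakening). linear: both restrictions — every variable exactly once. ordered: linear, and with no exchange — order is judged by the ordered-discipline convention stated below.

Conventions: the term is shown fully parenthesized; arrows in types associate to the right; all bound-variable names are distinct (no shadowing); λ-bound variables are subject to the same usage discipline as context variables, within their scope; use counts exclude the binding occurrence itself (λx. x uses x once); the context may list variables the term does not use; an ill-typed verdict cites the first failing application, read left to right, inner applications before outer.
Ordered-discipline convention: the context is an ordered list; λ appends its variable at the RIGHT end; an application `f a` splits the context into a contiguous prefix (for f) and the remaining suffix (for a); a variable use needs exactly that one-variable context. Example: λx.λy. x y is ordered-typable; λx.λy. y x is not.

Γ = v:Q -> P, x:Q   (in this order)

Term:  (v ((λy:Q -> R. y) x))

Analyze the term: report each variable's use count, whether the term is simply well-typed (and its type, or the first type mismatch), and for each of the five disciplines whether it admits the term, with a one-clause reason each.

usage: v=1, x=1, y (λ-bound)=1
order of uses: v, y, x
typing: ill-typed: a function awaiting Q -> R gets Q
ordered: ✗ — not simply typable
linear: ✗ — fails simple typing
affine: ✗ — a type mismatch blocks all five
relevant: ✗ — the type mismatch rejects it
unrestricted: ✗ — not simply typable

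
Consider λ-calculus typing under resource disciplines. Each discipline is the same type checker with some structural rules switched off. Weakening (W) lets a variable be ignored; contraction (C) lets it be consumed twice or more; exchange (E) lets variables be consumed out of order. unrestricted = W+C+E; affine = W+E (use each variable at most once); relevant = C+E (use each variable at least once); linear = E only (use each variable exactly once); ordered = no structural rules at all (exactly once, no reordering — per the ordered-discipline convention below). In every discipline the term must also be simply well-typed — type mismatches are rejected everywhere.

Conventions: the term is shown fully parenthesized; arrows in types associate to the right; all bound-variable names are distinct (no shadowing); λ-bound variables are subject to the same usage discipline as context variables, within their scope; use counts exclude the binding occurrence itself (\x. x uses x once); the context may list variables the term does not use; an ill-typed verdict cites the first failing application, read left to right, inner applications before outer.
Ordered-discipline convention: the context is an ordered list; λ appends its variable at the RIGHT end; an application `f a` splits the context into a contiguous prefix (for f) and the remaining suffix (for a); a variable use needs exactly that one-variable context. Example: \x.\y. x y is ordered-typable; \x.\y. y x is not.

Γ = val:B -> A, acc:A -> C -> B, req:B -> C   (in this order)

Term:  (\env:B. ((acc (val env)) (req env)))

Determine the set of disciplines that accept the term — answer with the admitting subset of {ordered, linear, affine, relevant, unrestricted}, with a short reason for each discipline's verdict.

accepted by: relevant, unrestricted
variable uses: val ×1, acc ×1, req ×1, env [bound] ×2
uses in reading order: acc, val, env, req, env
typing: the term checks, with type B -> B
ordered ✗ (needs contraction — env ×2)
linear ✗ (needs contraction — env ×2)
affine ✗ (needs contraction — env ×2)
relevant ✓ (none of val, acc, req, env goes unused)
unrestricted ✓ (typability at B -> B is all that's needed)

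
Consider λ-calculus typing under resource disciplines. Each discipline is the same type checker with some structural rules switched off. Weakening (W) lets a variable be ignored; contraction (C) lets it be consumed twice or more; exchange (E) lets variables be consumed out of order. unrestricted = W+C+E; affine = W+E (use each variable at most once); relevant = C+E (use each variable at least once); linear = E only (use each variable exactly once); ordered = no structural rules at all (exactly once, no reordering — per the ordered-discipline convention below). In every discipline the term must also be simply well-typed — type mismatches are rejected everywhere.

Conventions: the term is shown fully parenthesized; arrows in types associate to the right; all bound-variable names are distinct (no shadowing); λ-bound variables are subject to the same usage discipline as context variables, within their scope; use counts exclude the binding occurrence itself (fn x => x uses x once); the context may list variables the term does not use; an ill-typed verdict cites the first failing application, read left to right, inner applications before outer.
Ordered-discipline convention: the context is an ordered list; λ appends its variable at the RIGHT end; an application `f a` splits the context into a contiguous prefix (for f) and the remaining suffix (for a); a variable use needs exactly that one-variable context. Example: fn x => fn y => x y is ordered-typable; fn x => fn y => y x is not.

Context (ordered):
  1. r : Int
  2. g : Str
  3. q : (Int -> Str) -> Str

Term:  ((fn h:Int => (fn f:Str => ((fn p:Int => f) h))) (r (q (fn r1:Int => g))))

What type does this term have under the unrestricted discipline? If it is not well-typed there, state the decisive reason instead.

not well-typed under unrestricted — not simply typable
usage: r ×1; g ×1; q ×1; h [bound] ×1; f [bound] ×1; p [bound] ×0; r1 [bound] ×0
uses in reading order: f, h, r, q, g
typing: ill-typed: non-arrow in function slot: Int
across the five disciplines: ordered ✗; linear ✗; affine ✗; relevant ✗; unrestricted ✗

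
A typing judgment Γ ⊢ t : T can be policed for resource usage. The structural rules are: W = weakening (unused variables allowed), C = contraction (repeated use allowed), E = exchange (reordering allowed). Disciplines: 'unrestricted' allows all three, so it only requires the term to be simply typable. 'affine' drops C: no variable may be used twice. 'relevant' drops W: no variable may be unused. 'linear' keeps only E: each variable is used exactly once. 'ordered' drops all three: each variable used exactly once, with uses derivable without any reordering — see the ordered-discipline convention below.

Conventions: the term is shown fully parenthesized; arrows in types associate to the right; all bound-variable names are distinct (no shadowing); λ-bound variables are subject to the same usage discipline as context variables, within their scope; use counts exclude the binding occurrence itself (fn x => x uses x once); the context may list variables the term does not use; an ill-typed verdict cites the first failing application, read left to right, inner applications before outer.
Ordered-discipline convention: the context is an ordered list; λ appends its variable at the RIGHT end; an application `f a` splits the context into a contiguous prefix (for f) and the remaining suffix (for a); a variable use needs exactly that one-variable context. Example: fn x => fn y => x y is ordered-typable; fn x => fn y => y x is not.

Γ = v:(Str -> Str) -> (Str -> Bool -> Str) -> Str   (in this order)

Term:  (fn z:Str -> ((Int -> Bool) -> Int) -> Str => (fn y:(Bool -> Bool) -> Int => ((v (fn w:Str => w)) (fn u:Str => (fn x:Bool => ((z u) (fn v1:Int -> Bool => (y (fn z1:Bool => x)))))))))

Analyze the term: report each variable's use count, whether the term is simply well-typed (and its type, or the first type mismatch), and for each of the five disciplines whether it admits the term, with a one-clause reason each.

usage: v ×1, z (λ-bound) ×1, y (λ-bound) ×1, w (λ-bound) ×1, u (λ-bound) ×1, x (λ-bound) ×1, v1 (λ-bound) ×0, z1 (λ-bound) ×0
order of uses: v, w, z, u, y, x
typing: the term checks, with type (Str -> ((Int -> Bool) -> Int) -> Str) -> ((Bool -> Bool) -> Int) -> Str
ordered ✗ (needs weakening: v1, z1 unused)
linear ✗ (needs weakening: v1, z1 unused)
affine ✓ (at most one use each (v, z, y, w, u, x, v1, z1))
relevant ✗ (needs weakening: v1, z1 unused)
unrestricted ✓ (typability at (Str -> ((Int -> Bool) -> Int) -> Str) -> ((Bool -> Bool) -> Int) -> Str is all that's needed)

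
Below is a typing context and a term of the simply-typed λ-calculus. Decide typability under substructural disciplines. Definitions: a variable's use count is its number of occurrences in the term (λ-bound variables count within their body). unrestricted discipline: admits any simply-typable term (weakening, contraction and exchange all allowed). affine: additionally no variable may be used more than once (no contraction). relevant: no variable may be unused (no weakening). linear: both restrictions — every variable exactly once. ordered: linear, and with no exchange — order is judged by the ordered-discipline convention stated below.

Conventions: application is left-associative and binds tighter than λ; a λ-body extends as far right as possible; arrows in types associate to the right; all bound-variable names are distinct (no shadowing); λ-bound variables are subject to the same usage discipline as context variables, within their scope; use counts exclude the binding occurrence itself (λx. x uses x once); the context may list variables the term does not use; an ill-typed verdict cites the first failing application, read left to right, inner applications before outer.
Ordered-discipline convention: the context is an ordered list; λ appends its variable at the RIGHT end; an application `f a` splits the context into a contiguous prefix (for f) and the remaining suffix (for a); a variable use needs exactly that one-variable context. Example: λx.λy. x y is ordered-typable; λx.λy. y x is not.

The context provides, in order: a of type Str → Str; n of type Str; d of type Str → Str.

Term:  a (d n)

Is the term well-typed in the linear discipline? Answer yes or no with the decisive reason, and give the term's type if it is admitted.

yes — exactly-once usage across a, n, d; term : Str
variable uses: a: 1; n: 1; d: 1
use order (left to right): a, d, n
typing: ✓ — Str
per-discipline verdicts: ordered ✗ · linear ✓ · affine ✓ · relevant ✓ · unrestricted ✓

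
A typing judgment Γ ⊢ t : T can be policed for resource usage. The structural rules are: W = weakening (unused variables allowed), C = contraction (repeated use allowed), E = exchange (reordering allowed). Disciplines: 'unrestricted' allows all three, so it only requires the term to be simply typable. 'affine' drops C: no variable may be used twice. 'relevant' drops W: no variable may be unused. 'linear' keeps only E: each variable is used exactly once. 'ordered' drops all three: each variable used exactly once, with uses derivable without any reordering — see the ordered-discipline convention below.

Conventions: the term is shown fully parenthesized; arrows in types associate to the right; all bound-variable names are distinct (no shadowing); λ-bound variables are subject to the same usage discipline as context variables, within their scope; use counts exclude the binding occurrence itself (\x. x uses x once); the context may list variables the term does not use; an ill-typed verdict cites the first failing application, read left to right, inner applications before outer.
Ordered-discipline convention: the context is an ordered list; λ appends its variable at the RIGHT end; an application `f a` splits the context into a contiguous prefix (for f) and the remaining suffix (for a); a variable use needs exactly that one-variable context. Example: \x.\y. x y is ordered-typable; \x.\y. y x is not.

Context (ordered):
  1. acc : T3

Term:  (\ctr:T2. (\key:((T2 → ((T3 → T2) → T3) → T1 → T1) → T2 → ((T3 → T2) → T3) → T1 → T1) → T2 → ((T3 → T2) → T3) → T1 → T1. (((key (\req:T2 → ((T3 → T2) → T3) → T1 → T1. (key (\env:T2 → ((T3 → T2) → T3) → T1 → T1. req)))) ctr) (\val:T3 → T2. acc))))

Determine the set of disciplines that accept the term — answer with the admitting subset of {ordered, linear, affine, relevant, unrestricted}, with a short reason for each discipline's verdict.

accepted by: unrestricted
usage: acc: 1×, ctr (bound): 1×, key (bound): 2×, req (bound): 1×, env (bound): 0×, val (bound): 0×
order of uses: key, key, req, ctr, acc
typing: the term checks, with type T2 → (((T2 → ((T3 → T2) → T3) → T1 → T1) → T2 → ((T3 → T2) → T3) → T1 → T1) → T2 → ((T3 → T2) → T3) → T1 → T1) → T1 → T1
ordered: ✗ — repeated use of key ×2; env, val never used (weakening)
linear: ✗ — repeated use of key ×2; env, val never used (weakening)
affine: ✗ — repeated use of key ×2
relevant: ✗ — env, val never used (weakening)
unrestricted: ✓ — simply typable at T2 → (((T2 → ((T3 → T2) → T3) → T1 → T1) → T2 → ((T3 → T2) → T3) → T1 → T1) → T2 → ((T3 → T2) → T3) → T1 → T1) → T1 → T1; W, C, E all held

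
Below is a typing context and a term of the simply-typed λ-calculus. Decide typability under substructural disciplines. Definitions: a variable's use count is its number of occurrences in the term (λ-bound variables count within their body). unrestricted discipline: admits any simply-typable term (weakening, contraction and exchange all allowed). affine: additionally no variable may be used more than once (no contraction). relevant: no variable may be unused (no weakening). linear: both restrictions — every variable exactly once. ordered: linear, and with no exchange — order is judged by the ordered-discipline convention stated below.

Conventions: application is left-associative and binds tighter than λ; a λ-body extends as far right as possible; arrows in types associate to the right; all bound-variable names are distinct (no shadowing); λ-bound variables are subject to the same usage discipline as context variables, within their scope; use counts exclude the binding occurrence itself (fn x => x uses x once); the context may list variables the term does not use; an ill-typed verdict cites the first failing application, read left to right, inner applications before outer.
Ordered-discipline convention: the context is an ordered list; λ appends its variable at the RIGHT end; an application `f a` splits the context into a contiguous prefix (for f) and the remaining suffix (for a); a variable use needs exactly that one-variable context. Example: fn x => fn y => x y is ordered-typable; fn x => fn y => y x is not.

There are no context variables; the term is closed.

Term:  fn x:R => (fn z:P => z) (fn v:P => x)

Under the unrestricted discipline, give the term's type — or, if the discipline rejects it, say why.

not well-typed under unrestricted — a type mismatch blocks all five
usage: x [bound]: 1×; z [bound]: 1×; v [bound]: 0×
uses in reading order: z, x
typing: ill-typed: argument of type P -> R where P is required
summary: ordered ✗ | linear ✗ | affine ✗ | relevant ✗ | unrestricted ✗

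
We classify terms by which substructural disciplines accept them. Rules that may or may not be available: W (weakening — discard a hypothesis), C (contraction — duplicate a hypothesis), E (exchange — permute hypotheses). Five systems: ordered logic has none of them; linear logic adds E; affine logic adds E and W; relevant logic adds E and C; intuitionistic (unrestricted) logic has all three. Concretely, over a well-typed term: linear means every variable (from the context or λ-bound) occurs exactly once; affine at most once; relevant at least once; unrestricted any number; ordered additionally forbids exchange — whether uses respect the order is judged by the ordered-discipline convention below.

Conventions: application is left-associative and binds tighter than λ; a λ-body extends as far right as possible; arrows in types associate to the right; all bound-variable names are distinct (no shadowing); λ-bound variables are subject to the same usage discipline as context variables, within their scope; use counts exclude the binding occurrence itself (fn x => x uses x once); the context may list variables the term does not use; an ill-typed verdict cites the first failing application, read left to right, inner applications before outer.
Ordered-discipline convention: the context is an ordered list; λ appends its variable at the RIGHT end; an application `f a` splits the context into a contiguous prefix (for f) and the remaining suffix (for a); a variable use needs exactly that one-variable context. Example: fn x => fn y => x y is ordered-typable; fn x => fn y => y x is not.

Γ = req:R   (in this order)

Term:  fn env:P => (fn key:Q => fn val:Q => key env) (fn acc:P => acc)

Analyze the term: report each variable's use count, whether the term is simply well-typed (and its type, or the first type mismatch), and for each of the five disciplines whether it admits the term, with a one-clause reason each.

usage: req=0, env (bound)=1, key (bound)=1, val (bound)=0, acc (bound)=1
order of uses: key, env, acc
typing: ill-typed: non-function type Q applied to an argument
ordered: ✗ — a type mismatch blocks all five
linear: ✗ — the type mismatch rejects it
affine: ✗ — not simply typable
relevant: ✗ — fails simple typing
unrestricted: ✗ — a type mismatch blocks all five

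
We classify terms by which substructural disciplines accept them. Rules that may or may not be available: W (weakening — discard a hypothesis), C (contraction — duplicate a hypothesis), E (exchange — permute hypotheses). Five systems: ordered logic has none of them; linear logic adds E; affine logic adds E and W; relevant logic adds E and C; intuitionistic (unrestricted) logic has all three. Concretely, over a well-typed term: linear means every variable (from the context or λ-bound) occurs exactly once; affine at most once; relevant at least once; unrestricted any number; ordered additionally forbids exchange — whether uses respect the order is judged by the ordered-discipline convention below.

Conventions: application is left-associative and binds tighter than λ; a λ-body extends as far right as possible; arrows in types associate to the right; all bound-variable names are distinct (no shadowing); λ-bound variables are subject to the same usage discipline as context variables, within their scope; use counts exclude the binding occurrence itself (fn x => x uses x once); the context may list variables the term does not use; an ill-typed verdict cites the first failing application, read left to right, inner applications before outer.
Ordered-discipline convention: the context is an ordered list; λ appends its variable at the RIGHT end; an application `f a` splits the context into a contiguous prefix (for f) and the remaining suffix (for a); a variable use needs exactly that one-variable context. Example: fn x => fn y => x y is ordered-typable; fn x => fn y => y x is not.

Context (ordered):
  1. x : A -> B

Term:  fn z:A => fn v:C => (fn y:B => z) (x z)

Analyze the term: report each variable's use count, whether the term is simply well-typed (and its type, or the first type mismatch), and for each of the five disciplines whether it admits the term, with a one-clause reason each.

counts: x: 1, z (bound): 2, v (bound): 0, y (bound): 0
use order (left to right): z, x, z
typing: the term checks, with type A -> C -> A
ordered ✗ (needs contraction — z ×2; v, y never used (weakening))
linear ✗ (needs contraction — z ×2; v, y never used (weakening))
affine ✗ (needs contraction — z ×2)
relevant ✗ (v, y never used (weakening))
unrestricted ✓ (typability at A -> C -> A is all that's needed)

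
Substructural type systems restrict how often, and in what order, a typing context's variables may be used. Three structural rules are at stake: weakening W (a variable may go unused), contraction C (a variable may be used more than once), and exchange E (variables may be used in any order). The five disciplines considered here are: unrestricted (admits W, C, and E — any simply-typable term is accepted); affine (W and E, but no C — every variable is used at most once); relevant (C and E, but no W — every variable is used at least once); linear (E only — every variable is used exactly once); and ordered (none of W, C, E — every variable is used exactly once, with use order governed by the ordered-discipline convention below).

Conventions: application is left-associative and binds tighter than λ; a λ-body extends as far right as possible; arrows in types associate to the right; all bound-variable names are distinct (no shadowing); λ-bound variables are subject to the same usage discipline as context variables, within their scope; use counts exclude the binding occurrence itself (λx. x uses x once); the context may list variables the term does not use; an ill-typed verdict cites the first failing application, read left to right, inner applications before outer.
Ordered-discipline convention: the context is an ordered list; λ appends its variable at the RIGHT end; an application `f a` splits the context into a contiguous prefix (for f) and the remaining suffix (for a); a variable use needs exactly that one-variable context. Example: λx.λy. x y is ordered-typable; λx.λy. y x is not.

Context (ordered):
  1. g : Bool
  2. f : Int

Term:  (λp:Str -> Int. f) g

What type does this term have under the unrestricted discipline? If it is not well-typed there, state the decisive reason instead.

not well-typed under unrestricted — fails simple typing
usage: g=1, f=1, p (bound)=0
uses in reading order: f, g
typing: ill-typed: a function awaiting Str -> Int gets Bool
summary: ordered ✗, linear ✗, affine ✗, relevant ✗, unrestricted ✗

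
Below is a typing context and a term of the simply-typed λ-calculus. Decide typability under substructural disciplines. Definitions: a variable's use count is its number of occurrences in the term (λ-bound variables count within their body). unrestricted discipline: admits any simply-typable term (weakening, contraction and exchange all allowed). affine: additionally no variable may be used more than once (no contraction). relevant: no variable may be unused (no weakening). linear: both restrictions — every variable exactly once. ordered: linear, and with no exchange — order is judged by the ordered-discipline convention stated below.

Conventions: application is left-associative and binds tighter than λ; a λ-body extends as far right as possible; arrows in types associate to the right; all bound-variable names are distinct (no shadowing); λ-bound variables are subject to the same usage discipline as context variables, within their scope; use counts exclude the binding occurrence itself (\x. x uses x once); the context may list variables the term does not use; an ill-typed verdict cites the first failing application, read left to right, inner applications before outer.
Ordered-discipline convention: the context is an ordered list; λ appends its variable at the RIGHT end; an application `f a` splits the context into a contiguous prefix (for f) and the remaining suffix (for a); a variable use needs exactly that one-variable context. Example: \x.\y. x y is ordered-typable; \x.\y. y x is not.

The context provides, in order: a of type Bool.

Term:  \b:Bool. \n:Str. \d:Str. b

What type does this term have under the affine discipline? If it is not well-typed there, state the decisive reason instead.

term : Bool -> Str -> Str -> Bool
use counts: a: 0×, b [bound]: 1×, n [bound]: 0×, d [bound]: 0×
uses in reading order: b
typing: ✓ — Bool -> Str -> Str -> Bool
summary: ordered ✗ | linear ✗ | affine ✓ | relevant ✗ | unrestricted ✓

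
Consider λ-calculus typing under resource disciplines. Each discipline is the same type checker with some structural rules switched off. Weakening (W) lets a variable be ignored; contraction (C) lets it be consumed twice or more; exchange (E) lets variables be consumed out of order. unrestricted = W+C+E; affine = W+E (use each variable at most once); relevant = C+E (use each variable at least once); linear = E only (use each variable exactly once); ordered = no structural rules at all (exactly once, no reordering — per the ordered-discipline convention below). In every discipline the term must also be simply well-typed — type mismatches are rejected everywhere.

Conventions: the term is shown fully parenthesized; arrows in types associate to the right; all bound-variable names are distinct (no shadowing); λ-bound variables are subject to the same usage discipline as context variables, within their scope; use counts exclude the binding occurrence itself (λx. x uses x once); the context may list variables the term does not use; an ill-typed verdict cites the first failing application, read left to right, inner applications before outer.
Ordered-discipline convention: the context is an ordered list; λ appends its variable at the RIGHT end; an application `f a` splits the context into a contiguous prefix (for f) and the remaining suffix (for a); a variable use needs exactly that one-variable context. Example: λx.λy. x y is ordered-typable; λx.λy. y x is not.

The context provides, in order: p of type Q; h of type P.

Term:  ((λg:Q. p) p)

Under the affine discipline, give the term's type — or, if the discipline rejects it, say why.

not well-typed under affine — uses contraction: p ×2
usage: p: 2, h: 0, g (bound): 0
uses in reading order: p, p
typing: ✓ — Q
all disciplines: ordered ✗, linear ✗, affine ✗, relevant ✗, unrestricted ✓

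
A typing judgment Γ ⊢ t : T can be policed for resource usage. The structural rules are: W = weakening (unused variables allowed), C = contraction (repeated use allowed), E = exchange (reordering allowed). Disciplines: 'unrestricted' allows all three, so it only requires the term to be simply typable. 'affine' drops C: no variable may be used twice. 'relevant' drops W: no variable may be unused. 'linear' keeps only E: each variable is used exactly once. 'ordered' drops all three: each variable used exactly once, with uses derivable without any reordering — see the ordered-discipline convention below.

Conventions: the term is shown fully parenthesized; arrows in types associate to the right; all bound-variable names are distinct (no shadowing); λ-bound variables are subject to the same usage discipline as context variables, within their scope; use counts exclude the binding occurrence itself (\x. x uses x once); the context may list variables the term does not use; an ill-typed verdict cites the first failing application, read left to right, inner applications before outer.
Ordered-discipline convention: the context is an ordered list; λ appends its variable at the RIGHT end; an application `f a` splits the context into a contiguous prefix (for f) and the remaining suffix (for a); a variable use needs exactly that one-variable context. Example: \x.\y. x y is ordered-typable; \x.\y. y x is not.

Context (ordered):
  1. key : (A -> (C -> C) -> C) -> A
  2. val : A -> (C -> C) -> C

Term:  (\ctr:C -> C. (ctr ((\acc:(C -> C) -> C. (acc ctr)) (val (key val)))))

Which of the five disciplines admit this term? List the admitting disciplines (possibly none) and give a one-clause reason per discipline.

admitting disciplines: relevant, unrestricted
counts: key=1, val=2, ctr (bound)=2, acc (bound)=1
order of uses: ctr, acc, ctr, val, key, val
typing: well-typed — term : (C -> C) -> C
ordered ✗ (val ×2, ctr ×2 used more than once (contraction))
linear ✗ (val ×2, ctr ×2 used more than once (contraction))
affine ✗ (val ×2, ctr ×2 used more than once (contraction))
relevant ✓ (every one of key, val, ctr, acc appears)
unrestricted ✓ (well-typed at (C -> C) -> C; no restrictions here)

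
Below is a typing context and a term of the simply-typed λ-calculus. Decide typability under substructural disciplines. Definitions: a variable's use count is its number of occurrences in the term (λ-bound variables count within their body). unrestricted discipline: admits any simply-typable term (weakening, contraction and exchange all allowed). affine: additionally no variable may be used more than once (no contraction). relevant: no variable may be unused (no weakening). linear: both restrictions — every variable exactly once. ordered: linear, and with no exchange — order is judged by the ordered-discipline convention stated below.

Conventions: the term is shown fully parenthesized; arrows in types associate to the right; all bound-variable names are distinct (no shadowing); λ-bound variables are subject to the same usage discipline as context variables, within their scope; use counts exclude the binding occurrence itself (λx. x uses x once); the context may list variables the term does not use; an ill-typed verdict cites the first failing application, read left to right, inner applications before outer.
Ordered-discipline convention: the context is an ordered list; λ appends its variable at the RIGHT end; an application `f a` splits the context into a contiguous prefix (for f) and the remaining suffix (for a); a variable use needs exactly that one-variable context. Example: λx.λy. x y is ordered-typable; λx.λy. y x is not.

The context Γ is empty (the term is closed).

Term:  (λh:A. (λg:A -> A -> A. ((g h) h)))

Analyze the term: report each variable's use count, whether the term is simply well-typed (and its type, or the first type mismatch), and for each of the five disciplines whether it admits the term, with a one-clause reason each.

usage: h [bound]: 2×; g [bound]: 1×
use order (left to right): g, h, h
typing: ✓ — A -> (A -> A -> A) -> A
ordered: ✗, repeated use of h ×2
linear: ✗, repeated use of h ×2
affine: ✗, repeated use of h ×2
relevant: ✓, h, g: all used, weakening unneeded
unrestricted: ✓, type-checks (A -> (A -> A -> A) -> A) and nothing is barred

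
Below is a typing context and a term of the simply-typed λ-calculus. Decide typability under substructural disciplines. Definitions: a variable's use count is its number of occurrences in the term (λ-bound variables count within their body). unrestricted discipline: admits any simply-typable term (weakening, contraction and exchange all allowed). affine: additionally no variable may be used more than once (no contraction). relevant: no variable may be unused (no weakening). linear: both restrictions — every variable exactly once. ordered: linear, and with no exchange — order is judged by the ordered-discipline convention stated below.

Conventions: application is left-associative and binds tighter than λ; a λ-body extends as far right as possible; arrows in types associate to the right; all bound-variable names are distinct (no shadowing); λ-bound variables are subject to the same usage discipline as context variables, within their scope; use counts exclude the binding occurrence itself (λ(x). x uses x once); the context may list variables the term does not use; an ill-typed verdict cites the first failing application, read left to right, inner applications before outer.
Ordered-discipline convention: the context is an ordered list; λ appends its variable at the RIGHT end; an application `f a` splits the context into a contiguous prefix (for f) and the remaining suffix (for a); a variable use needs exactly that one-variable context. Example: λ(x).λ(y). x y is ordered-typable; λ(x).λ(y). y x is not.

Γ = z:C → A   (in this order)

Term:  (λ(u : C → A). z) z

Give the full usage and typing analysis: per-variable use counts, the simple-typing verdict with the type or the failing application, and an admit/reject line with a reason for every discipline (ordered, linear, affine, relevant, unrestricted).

usage: z: 2×; u (bound): 0×
uses in reading order: z, z
typing: well-typed — term : C → A
ordered ✗ (z ×2 used more than once (contraction); u never used (weakening))
linear ✗ (z ×2 used more than once (contraction); u never used (weakening))
affine ✗ (z ×2 used more than once (contraction))
relevant ✗ (u never used (weakening))
unrestricted ✓ (typability at C → A is all that's needed)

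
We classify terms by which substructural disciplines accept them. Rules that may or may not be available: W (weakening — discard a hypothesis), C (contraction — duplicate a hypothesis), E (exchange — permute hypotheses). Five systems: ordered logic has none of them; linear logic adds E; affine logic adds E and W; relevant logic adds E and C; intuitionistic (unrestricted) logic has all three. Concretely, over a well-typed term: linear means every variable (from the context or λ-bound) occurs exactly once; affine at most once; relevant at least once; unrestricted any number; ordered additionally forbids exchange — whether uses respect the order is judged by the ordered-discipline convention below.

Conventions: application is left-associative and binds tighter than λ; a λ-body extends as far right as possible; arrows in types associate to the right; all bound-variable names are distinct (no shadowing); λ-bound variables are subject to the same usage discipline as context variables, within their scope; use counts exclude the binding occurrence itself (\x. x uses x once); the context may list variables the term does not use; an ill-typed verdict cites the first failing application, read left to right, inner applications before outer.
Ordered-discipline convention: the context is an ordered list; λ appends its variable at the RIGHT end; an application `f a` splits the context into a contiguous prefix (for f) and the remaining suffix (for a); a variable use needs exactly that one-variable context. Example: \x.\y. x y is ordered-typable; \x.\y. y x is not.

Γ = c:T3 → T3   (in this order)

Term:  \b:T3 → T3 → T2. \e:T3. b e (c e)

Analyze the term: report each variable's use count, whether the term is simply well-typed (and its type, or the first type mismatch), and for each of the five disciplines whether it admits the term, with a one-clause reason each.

use counts: c=1, b [bound]=1, e [bound]=2
use order (left to right): b, e, c, e
typing: well-typed at (T3 → T3 → T2) → T3 → T2
ordered: ✗, needs contraction — e ×2
linear: ✗, needs contraction — e ×2
affine: ✗, needs contraction — e ×2
relevant: ✓, every one of c, b, e appears
unrestricted: ✓, type-checks ((T3 → T3 → T2) → T3 → T2) and nothing is barred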